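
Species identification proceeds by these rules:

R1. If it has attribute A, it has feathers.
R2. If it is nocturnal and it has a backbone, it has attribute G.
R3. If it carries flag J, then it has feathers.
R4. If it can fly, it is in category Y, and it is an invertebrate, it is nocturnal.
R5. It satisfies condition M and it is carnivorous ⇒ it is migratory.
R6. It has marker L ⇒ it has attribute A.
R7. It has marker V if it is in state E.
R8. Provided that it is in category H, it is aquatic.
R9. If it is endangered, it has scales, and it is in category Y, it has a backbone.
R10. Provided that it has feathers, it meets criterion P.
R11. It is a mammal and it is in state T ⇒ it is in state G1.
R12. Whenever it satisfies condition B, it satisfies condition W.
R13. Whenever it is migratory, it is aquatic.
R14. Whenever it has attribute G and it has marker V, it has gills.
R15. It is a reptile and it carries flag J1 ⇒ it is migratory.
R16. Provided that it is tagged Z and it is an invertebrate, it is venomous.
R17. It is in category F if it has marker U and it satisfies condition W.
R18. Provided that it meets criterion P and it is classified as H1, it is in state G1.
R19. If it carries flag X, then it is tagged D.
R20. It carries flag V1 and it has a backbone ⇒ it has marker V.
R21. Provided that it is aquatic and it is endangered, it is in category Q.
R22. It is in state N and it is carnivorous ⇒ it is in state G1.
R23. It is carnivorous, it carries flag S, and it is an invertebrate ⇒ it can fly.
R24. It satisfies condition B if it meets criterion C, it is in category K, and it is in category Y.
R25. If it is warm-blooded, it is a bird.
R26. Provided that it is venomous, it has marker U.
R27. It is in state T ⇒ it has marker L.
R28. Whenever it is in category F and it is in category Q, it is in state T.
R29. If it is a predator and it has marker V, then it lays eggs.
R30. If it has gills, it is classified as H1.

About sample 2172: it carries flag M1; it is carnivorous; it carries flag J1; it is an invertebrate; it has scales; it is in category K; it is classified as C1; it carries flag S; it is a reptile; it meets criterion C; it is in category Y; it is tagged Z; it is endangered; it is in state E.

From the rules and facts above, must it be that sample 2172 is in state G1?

By R7 (it is in state E): it has marker V.
By R9 (it is endangered, it has scales, it is in category Y): it has a backbone.
By R15 (it is a reptile, it carries flag J1): it is migratory.
By R16 (it is tagged Z, it is an invertebrate): it is venomous.
By R23 (it is carnivorous, it carries flag S, it is an invertebrate): it can fly.
By R24 (it meets criterion C, it is in category K, it is in category Y): it satisfies condition B.
By R26 (it is venomous): it has marker U.
By R4 (it can fly, it is in category Y, it is an invertebrate): it is nocturnal.
By R12 (it satisfies condition B): it satisfies condition W.
By R13 (it is migratory): it is aquatic.
By R17 (it has marker U, it satisfies condition W): it is in category F.
By R21 (it is aquatic, it is endangered): it is in category Q.
By R28 (it is in category F, it is in category Q): it is in state T.
By R2 (it is nocturnal, it has a backbone): it has attribute G.
By R14 (it has attribute G, it has marker V): it has gills.
By R27 (it is in state T): it has marker L.
By R30 (it has gills): it is classified as H1.
By R6 (it has marker L): it has attribute A.
By R1 (it has attribute A): it has feathers.
By R10 (it has feathers): it meets criterion P.
By R18 (it meets criterion P, it is classified as H1): it is in state G1.

Yes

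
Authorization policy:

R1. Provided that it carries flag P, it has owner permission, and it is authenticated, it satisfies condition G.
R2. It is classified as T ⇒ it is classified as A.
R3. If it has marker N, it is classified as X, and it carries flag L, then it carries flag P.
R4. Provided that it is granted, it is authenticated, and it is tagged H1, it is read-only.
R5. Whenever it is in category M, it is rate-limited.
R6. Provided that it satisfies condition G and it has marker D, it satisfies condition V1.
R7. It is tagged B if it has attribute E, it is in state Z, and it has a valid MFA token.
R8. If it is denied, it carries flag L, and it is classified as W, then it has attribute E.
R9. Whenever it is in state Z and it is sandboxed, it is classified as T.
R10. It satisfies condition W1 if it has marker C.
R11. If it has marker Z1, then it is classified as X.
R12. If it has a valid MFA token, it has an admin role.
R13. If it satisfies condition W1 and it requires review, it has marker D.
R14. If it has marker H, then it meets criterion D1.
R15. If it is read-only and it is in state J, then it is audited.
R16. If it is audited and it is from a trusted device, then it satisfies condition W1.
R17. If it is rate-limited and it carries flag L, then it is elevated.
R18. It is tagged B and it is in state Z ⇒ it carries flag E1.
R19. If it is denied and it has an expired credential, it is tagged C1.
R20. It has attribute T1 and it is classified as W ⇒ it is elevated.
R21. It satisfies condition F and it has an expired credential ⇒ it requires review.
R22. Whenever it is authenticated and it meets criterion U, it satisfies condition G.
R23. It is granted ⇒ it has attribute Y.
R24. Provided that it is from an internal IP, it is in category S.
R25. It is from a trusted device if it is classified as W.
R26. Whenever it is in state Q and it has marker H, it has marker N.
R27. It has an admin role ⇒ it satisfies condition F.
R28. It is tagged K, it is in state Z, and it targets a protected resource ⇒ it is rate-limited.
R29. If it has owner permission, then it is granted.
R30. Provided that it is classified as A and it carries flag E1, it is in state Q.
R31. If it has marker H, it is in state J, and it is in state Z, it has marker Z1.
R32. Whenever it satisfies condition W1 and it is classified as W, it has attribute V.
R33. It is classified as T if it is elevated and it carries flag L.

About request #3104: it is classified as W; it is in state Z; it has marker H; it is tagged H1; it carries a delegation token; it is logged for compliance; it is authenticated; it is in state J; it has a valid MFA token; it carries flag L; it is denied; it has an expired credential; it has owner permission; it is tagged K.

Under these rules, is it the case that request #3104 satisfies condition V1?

No

Forward chaining from the given facts derives: has attribute E, has an admin role, meets criterion D1, is tagged C1, is from a trusted device, satisfies condition F, is granted, has marker Z1, is read-only, is tagged B, is classified as X, is audited, satisfies condition W1, carries flag E1, requires review, has attribute Y, has attribute V, has marker D.
The only rule concluding "it satisfies condition V1" is R6, which needs "it satisfies condition G"; that is never established.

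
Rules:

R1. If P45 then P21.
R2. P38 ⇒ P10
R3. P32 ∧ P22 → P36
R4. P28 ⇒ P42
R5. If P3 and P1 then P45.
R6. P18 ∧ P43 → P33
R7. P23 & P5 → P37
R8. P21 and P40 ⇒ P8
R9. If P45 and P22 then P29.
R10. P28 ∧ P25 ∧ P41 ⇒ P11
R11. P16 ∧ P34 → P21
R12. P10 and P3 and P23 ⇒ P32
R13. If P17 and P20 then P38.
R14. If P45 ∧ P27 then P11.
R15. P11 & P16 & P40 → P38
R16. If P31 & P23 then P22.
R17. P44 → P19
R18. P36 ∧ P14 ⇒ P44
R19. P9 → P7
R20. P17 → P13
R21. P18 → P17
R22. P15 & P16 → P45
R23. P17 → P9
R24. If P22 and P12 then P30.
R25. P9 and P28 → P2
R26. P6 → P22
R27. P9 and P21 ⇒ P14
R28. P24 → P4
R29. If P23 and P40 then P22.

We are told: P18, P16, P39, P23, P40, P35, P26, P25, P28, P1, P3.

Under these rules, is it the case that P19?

Forward chaining from the given facts derives: P42, P45, P17, P9, P2, P22, P21, P8, P29, P7, P13, P14.
The only rule concluding P19 is R17, which needs P44; that is never established.

No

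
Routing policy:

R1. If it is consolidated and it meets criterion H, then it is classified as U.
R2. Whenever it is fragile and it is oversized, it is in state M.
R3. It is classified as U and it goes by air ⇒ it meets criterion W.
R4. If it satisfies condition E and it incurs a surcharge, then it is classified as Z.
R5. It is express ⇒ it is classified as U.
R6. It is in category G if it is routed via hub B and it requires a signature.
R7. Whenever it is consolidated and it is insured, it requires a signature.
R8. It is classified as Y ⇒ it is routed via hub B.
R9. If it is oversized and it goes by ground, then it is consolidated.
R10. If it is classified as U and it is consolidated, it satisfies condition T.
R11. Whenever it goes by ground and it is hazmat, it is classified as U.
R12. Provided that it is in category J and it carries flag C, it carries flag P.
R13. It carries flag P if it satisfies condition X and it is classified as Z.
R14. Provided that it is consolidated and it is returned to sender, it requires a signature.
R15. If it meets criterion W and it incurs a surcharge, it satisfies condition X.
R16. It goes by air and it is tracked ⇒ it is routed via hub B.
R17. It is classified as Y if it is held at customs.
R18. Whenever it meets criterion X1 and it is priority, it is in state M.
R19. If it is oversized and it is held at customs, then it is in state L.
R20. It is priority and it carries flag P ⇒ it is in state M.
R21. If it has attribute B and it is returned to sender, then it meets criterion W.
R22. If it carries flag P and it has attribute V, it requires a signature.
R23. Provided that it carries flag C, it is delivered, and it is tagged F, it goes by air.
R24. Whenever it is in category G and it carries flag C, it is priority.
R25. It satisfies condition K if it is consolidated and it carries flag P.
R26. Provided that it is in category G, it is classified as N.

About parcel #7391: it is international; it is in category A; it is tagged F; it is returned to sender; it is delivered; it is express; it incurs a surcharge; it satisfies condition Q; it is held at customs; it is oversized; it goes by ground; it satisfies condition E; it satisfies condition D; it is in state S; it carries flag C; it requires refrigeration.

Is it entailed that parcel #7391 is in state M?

Yes

By R4 (it satisfies condition E, it incurs a surcharge): it is classified as Z.
By R5 (it is express): it is classified as U.
By R9 (it is oversized, it goes by ground): it is consolidated.
By R14 (it is consolidated, it is returned to sender): it requires a signature.
By R17 (it is held at customs): it is classified as Y.
By R23 (it carries flag C, it is delivered, it is tagged F): it goes by air.
By R3 (it is classified as U, it goes by air): it meets criterion W.
By R8 (it is classified as Y): it is routed via hub B.
By R15 (it meets criterion W, it incurs a surcharge): it satisfies condition X.
By R6 (it is routed via hub B, it requires a signature): it is in category G.
By R13 (it satisfies condition X, it is classified as Z): it carries flag P.
By R24 (it is in category G, it carries flag C): it is priority.
By R20 (it is priority, it carries flag P): it is in state M.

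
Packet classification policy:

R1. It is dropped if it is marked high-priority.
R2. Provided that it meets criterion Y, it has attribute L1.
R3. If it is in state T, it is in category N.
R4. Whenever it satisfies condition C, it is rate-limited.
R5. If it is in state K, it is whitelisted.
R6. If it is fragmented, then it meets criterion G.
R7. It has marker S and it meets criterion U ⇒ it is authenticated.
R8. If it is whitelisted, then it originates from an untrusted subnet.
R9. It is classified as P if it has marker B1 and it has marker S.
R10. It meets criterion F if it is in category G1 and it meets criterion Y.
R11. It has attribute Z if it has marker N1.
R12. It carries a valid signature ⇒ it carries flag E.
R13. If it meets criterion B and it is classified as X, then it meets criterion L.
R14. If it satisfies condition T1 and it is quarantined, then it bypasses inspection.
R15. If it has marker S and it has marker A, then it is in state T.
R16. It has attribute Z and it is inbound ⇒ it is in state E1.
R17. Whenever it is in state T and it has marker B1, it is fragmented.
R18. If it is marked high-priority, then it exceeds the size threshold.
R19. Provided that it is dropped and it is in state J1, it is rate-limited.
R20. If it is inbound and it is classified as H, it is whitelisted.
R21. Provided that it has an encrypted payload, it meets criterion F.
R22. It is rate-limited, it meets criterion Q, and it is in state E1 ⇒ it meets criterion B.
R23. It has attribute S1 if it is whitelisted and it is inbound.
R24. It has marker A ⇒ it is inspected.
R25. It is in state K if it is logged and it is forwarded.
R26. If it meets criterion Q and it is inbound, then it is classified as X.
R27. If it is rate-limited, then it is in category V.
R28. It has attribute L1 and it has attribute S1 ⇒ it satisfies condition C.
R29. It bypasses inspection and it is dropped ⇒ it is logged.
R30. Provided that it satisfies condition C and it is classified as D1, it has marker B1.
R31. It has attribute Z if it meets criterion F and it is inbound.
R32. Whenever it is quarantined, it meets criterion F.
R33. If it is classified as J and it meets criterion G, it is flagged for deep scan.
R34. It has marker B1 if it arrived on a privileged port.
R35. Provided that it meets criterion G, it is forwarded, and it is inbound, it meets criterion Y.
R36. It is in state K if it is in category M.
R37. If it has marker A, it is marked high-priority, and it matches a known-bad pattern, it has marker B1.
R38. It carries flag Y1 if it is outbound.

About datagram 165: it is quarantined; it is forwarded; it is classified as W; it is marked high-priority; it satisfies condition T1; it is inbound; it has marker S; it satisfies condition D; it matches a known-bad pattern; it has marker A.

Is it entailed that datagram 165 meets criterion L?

Forward chaining from the given facts derives: is dropped, bypasses inspection, is in state T, exceeds the size threshold, is inspected, is logged, meets criterion F, has marker B1, is in category N, is classified as P, is fragmented, is in state K, has attribute Z, is whitelisted, meets criterion G, originates from an untrusted subnet, is in state E1, has attribute S1, meets criterion Y, has attribute L1, satisfies condition C, is rate-limited, is in category V.
The only rule concluding "it meets criterion L" is R13, which needs "it meets criterion B"; that is never established.

No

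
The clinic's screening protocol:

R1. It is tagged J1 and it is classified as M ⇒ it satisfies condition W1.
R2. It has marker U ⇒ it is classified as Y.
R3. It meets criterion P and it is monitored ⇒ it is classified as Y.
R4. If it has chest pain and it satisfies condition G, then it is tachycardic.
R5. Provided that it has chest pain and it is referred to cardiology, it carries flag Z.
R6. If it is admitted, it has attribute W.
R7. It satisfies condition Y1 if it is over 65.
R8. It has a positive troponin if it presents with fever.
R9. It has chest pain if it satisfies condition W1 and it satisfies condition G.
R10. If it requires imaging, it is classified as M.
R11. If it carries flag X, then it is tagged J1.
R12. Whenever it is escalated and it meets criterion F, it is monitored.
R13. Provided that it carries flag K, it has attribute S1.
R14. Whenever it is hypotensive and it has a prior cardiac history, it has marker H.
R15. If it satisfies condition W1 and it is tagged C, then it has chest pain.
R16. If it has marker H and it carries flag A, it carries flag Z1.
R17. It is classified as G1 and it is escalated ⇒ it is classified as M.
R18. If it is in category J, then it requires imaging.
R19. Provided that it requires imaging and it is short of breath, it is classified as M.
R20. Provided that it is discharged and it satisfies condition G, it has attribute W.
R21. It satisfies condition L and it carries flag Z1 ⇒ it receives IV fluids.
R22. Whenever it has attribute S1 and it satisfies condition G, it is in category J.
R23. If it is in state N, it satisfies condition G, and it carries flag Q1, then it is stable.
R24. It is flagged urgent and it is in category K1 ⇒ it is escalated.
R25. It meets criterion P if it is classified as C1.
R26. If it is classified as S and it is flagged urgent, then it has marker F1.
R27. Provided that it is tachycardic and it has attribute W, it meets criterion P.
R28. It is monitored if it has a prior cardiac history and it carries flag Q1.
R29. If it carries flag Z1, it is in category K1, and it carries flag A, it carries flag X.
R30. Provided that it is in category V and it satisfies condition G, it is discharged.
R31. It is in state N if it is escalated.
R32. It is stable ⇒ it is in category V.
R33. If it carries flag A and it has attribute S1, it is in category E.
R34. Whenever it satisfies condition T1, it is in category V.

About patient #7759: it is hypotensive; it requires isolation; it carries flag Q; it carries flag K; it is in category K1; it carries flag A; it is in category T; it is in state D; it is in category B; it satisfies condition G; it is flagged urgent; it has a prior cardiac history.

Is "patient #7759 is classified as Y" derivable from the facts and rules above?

Forward chaining from the given facts derives: has attribute S1, has marker H, carries flag Z1, is in category J, is escalated, carries flag X, is in state N, is in category E, is tagged J1, requires imaging, is classified as M, satisfies condition W1, has chest pain, is tachycardic.
Rules concluding "it is classified as Y": R2 needs "it has marker U"; R3 needs "it meets criterion P" — none of these are established.

No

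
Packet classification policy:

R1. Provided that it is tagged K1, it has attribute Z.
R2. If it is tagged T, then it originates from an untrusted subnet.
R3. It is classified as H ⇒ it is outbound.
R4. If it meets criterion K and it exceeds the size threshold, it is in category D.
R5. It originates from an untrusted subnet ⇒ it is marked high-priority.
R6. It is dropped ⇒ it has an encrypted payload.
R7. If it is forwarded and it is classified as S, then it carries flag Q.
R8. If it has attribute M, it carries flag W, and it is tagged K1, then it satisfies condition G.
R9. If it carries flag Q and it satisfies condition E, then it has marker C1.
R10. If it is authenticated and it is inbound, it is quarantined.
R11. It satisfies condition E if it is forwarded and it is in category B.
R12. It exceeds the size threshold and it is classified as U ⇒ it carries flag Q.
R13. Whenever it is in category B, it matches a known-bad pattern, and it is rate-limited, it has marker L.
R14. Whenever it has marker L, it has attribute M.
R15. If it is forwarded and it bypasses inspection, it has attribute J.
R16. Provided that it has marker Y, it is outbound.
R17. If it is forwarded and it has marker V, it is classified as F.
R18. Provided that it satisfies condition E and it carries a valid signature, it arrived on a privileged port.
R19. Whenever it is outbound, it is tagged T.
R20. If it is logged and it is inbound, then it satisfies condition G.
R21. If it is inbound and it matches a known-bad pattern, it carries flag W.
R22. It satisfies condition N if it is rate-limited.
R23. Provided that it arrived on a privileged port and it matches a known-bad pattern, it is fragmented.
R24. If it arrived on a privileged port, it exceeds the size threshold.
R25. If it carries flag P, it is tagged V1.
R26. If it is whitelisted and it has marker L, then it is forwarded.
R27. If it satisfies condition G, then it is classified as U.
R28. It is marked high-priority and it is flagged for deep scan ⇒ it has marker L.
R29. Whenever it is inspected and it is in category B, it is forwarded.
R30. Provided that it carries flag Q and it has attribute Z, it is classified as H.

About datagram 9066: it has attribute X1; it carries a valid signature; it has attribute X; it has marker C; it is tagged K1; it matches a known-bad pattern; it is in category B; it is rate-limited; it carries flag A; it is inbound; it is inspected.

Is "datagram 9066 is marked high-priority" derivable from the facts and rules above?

By R1 (it is tagged K1): it has attribute Z.
By R13 (it is in category B, it matches a known-bad pattern, it is rate-limited): it has marker L.
By R14 (it has marker L): it has attribute M.
By R21 (it is inbound, it matches a known-bad pattern): it carries flag W.
By R29 (it is inspected, it is in category B): it is forwarded.
By R8 (it has attribute M, it carries flag W, it is tagged K1): it satisfies condition G.
By R11 (it is forwarded, it is in category B): it satisfies condition E.
By R18 (it satisfies condition E, it carries a valid signature): it arrived on a privileged port.
By R24 (it arrived on a privileged port): it exceeds the size threshold.
By R27 (it satisfies condition G): it is classified as U.
By R12 (it exceeds the size threshold, it is classified as U): it carries flag Q.
By R30 (it carries flag Q, it has attribute Z): it is classified as H.
By R3 (it is classified as H): it is outbound.
By R19 (it is outbound): it is tagged T.
By R2 (it is tagged T): it originates from an untrusted subnet.
By R5 (it originates from an untrusted subnet): it is marked high-priority.

Yes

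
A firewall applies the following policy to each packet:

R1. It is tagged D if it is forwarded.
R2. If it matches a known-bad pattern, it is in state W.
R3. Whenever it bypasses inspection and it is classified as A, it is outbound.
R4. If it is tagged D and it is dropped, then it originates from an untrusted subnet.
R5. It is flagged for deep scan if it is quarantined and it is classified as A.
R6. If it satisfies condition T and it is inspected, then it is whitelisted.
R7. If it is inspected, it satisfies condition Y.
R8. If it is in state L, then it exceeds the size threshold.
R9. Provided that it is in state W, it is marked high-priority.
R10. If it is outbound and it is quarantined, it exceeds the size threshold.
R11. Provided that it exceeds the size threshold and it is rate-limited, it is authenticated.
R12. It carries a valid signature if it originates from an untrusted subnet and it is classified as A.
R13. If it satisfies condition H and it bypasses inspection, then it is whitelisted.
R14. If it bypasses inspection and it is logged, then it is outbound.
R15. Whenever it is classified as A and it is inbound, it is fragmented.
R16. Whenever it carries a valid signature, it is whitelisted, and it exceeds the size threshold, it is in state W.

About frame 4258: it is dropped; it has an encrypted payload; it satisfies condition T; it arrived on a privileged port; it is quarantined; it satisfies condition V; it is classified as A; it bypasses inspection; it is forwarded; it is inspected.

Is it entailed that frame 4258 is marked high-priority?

By R1 (it is forwarded): it is tagged D.
By R3 (it bypasses inspection, it is classified as A): it is outbound.
By R4 (it is tagged D, it is dropped): it originates from an untrusted subnet.
By R6 (it satisfies condition T, it is inspected): it is whitelisted.
By R10 (it is outbound, it is quarantined): it exceeds the size threshold.
By R12 (it originates from an untrusted subnet, it is classified as A): it carries a valid signature.
By R16 (it carries a valid signature, it is whitelisted, it exceeds the size threshold): it is in state W.
By R9 (it is in state W): it is marked high-priority.

Yes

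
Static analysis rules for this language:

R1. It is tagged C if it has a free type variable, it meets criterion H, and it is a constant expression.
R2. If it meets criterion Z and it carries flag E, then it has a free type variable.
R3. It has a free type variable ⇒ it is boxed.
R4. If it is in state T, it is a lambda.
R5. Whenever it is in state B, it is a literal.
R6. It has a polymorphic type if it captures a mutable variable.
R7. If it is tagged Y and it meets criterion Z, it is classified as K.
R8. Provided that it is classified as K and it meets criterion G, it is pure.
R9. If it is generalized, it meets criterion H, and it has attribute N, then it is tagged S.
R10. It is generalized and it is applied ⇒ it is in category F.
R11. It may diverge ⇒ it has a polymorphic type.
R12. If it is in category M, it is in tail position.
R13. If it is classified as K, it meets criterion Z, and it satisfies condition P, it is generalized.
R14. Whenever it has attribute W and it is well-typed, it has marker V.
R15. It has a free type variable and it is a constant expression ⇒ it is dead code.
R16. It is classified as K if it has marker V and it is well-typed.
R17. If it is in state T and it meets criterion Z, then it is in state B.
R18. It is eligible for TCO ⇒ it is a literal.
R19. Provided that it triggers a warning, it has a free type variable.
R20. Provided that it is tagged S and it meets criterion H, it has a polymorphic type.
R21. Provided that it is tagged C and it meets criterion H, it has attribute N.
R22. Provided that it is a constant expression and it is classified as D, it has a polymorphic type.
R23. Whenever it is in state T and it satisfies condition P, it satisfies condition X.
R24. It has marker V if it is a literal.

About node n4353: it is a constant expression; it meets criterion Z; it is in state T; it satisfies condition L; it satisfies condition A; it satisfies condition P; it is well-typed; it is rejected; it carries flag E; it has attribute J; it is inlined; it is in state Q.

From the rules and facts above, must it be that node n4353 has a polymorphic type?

Forward chaining from the given facts derives: has a free type variable, is boxed, is a lambda, is dead code, is in state B, satisfies condition X, is a literal, has marker V, is classified as K, is generalized.
Rules concluding "it has a polymorphic type": R6 needs "it captures a mutable variable"; R11 needs "it may diverge"; R20 needs "it is tagged S"; R22 needs "it is classified as D" — none of these are established.

No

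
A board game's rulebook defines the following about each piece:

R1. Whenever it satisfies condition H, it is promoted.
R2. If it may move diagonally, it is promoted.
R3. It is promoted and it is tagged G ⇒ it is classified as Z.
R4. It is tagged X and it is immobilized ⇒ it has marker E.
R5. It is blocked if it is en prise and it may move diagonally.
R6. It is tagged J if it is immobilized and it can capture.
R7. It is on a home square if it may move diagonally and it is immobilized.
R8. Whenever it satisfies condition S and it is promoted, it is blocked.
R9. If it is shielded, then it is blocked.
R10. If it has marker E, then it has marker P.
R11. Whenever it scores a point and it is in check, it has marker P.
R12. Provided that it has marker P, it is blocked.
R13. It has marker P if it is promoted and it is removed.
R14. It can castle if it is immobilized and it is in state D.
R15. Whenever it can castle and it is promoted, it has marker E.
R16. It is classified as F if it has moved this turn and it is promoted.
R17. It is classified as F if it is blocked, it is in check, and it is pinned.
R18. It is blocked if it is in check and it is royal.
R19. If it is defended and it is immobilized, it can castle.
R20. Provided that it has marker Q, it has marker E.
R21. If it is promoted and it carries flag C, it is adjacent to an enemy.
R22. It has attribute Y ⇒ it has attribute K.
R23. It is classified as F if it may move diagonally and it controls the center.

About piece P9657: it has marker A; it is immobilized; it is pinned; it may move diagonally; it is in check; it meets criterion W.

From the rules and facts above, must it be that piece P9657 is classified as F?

Forward chaining from the given facts derives: is promoted, is on a home square.
Rules concluding "it is classified as F": R16 needs "it has moved this turn"; R17 needs "it is blocked"; R23 needs "it controls the center" — none of these are established.

No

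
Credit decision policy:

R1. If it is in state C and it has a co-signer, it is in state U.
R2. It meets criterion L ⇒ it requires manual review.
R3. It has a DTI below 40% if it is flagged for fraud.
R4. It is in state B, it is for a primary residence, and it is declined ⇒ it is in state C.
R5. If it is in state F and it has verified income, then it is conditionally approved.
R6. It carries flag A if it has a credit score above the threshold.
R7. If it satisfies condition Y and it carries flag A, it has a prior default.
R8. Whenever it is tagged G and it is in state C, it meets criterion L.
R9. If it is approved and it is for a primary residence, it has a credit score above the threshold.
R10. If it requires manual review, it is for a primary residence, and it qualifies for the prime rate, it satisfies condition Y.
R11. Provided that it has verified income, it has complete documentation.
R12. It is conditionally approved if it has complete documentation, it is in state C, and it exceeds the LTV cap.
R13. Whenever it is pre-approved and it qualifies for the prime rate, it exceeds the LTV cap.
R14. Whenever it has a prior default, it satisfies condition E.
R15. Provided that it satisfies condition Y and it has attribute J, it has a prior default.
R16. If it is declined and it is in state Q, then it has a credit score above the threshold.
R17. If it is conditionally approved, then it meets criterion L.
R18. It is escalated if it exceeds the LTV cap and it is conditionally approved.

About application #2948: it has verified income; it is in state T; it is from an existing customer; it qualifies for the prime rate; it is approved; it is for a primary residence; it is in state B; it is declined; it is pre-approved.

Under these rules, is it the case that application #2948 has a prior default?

By R4 (it is in state B, it is for a primary residence, it is declined): it is in state C.
By R9 (it is approved, it is for a primary residence): it has a credit score above the threshold.
By R11 (it has verified income): it has complete documentation.
By R13 (it is pre-approved, it qualifies for the prime rate): it exceeds the LTV cap.
By R6 (it has a credit score above the threshold): it carries flag A.
By R12 (it has complete documentation, it is in state C, it exceeds the LTV cap): it is conditionally approved.
By R17 (it is conditionally approved): it meets criterion L.
By R2 (it meets criterion L): it requires manual review.
By R10 (it requires manual review, it is for a primary residence, it qualifies for the prime rate): it satisfies condition Y.
By R7 (it satisfies condition Y, it carries flag A): it has a prior default.

Yes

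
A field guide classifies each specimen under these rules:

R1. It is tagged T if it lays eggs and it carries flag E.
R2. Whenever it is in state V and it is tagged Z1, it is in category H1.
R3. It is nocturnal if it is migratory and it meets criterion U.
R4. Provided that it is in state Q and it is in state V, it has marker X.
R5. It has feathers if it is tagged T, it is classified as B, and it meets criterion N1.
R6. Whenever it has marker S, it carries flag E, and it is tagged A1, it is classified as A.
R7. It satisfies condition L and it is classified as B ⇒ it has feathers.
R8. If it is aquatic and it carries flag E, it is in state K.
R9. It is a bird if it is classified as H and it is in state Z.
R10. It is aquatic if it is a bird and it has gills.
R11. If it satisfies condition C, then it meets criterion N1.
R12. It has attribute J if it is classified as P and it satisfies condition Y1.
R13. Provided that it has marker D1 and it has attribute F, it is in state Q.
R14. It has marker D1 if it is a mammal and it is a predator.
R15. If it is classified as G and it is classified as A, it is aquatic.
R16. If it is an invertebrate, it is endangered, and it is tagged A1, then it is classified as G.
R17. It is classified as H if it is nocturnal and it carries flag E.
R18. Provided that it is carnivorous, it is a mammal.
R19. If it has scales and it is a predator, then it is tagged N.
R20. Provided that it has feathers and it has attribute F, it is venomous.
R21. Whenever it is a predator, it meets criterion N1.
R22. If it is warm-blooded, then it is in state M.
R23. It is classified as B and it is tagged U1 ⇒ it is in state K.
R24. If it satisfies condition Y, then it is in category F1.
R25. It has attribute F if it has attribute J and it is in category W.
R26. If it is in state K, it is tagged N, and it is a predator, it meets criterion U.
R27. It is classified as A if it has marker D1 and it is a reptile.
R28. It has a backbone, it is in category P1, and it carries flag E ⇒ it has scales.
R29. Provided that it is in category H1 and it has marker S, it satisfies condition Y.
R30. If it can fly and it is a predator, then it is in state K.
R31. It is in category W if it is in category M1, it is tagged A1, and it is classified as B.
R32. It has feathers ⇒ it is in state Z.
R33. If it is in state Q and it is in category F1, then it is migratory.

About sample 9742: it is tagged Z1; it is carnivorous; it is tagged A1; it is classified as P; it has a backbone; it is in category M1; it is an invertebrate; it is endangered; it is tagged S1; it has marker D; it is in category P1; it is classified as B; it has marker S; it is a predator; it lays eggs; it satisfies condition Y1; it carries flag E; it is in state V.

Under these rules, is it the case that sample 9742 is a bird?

Yes

By R1 (it lays eggs, it carries flag E): it is tagged T.
By R2 (it is in state V, it is tagged Z1): it is in category H1.
By R6 (it has marker S, it carries flag E, it is tagged A1): it is classified as A.
By R12 (it is classified as P, it satisfies condition Y1): it has attribute J.
By R16 (it is an invertebrate, it is endangered, it is tagged A1): it is classified as G.
By R18 (it is carnivorous): it is a mammal.
By R21 (it is a predator): it meets criterion N1.
By R28 (it has a backbone, it is in category P1, it carries flag E): it has scales.
By R29 (it is in category H1, it has marker S): it satisfies condition Y.
By R31 (it is in category M1, it is tagged A1, it is classified as B): it is in category W.
By R5 (it is tagged T, it is classified as B, it meets criterion N1): it has feathers.
By R14 (it is a mammal, it is a predator): it has marker D1.
By R15 (it is classified as G, it is classified as A): it is aquatic.
By R19 (it has scales, it is a predator): it is tagged N.
By R24 (it satisfies condition Y): it is in category F1.
By R25 (it has attribute J, it is in category W): it has attribute F.
By R32 (it has feathers): it is in state Z.
By R8 (it is aquatic, it carries flag E): it is in state K.
By R13 (it has marker D1, it has attribute F): it is in state Q.
By R26 (it is in state K, it is tagged N, it is a predator): it meets criterion U.
By R33 (it is in state Q, it is in category F1): it is migratory.
By R3 (it is migratory, it meets criterion U): it is nocturnal.
By R17 (it is nocturnal, it carries flag E): it is classified as H.
By R9 (it is classified as H, it is in state Z): it is a bird.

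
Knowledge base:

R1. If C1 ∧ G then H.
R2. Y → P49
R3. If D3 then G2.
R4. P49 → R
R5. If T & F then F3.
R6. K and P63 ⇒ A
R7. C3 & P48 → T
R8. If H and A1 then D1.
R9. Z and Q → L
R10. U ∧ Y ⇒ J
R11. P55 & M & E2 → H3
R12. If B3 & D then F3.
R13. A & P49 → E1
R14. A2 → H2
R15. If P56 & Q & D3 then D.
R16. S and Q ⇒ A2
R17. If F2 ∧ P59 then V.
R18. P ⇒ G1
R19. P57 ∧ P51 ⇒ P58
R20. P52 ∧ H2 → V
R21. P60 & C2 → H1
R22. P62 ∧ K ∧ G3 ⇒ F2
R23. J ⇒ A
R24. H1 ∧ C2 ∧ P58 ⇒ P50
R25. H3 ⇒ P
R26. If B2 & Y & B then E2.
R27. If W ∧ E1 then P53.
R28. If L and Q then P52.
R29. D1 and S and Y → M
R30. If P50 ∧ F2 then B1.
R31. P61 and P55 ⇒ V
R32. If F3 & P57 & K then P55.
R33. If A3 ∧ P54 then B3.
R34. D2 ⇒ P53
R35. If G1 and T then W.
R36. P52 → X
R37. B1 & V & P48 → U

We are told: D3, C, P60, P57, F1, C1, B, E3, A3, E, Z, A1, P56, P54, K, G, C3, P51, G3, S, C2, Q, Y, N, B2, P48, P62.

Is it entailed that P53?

H  (by R1: C1, G)
P49  (by R2: Y)
T  (by R7: C3, P48)
D1  (by R8: H, A1)
L  (by R9: Z, Q)
D  (by R15: P56, Q, D3)
A2  (by R16: S, Q)
P58  (by R19: P57, P51)
H1  (by R21: P60, C2)
F2  (by R22: P62, K, G3)
P50  (by R24: H1, C2, P58)
E2  (by R26: B2, Y, B)
P52  (by R28: L, Q)
M  (by R29: D1, S, Y)
B1  (by R30: P50, F2)
B3  (by R33: A3, P54)
F3  (by R12: B3, D)
H2  (by R14: A2)
V  (by R20: P52, H2)
P55  (by R32: F3, P57, K)
U  (by R37: B1, V, P48)
J  (by R10: U, Y)
H3  (by R11: P55, M, E2)
A  (by R23: J)
P  (by R25: H3)
E1  (by R13: A, P49)
G1  (by R18: P)
W  (by R35: G1, T)
P53  (by R27: W, E1)

Yes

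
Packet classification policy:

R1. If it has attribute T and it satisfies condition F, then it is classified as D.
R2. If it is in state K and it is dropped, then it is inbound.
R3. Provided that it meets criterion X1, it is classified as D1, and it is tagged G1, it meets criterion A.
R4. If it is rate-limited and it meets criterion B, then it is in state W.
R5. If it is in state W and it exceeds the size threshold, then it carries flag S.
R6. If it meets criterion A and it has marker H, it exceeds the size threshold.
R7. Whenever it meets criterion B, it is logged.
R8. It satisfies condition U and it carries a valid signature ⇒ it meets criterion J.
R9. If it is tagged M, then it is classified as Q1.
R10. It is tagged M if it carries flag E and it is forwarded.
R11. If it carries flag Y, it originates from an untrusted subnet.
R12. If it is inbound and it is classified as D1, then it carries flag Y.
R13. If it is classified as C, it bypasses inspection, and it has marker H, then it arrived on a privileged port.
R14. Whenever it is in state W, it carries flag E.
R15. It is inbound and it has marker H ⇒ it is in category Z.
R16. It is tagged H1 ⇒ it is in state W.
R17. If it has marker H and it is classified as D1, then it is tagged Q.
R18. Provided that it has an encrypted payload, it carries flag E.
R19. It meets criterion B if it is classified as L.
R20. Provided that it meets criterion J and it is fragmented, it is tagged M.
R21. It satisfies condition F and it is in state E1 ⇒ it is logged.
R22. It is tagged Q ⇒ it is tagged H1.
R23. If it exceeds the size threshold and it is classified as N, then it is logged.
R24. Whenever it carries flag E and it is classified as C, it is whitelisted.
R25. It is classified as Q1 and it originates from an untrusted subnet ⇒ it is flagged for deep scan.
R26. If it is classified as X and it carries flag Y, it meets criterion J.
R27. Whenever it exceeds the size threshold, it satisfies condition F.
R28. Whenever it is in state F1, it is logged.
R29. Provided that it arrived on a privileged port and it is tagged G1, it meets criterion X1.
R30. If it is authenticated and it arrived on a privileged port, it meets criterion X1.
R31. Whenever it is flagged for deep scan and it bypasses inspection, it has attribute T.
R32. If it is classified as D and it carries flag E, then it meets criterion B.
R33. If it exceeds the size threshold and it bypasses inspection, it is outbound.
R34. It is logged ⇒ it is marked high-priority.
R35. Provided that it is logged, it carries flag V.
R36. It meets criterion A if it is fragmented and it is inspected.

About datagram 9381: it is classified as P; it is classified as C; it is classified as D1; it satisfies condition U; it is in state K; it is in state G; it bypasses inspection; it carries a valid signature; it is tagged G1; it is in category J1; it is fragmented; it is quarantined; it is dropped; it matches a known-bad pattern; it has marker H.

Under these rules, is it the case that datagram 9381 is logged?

By R2 (it is in state K, it is dropped): it is inbound.
By R8 (it satisfies condition U, it carries a valid signature): it meets criterion J.
By R12 (it is inbound, it is classified as D1): it carries flag Y.
By R13 (it is classified as C, it bypasses inspection, it has marker H): it arrived on a privileged port.
By R17 (it has marker H, it is classified as D1): it is tagged Q.
By R20 (it meets criterion J, it is fragmented): it is tagged M.
By R22 (it is tagged Q): it is tagged H1.
By R29 (it arrived on a privileged port, it is tagged G1): it meets criterion X1.
By R3 (it meets criterion X1, it is classified as D1, it is tagged G1): it meets criterion A.
By R6 (it meets criterion A, it has marker H): it exceeds the size threshold.
By R9 (it is tagged M): it is classified as Q1.
By R11 (it carries flag Y): it originates from an untrusted subnet.
By R16 (it is tagged H1): it is in state W.
By R25 (it is classified as Q1, it originates from an untrusted subnet): it is flagged for deep scan.
By R27 (it exceeds the size threshold): it satisfies condition F.
By R31 (it is flagged for deep scan, it bypasses inspection): it has attribute T.
By R1 (it has attribute T, it satisfies condition F): it is classified as D.
By R14 (it is in state W): it carries flag E.
By R32 (it is classified as D, it carries flag E): it meets criterion B.
By R7 (it meets criterion B): it is logged.

Yes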